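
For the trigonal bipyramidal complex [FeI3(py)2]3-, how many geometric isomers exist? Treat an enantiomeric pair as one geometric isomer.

Working through the distinct placements yields 3 geometric isomers: py both equatorial; py one axial, one equatorial; py both axial.

3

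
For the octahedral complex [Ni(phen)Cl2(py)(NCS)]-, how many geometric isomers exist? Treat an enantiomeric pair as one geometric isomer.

In an octahedral complex each vertex has one trans partner and four cis neighbours.
Each phen is bidentate and must span two cis positions.
Systematic placement gives 4 geometric isomers: Cl trans; Cl cis (3 arrangements, 2 chiral).

4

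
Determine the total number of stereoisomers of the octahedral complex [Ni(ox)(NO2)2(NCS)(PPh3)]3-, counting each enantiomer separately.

6

An octahedron has six vertices in three trans pairs; every non-trans pair is cis.
Each ox is bidentate and must span two cis positions.
Systematic placement gives 4 geometric isomers: NO2 cis (3 arrangements, 2 chiral); NO2 trans.
Of these, 2 lack any improper symmetry element and so occur as enantiomeric pairs, giving 4 + 2 = 6 stereoisomers in total.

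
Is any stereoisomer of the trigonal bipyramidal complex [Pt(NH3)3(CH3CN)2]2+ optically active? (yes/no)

A trigonal bipyramid has two axial and three equatorial sites, which are chemically inequivalent.
The distinct arrangements are (3 in all): CH3CN both axial; CH3CN one axial, one equatorial; CH3CN both equatorial.
Each arrangement has an internal mirror plane or centre of symmetry, so none is chiral.

no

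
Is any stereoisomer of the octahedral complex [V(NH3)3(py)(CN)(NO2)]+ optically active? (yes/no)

yes

In an octahedral complex each vertex has one trans partner and four cis neighbours.
Working through the distinct placements yields 4 geometric isomers: NH3 mer (3 arrangements); NH3 fac (chiral).
One of these lacks any improper symmetry element and so occurs as an enantiomeric pair, giving 4 + 1 = 5 stereoisomers in total.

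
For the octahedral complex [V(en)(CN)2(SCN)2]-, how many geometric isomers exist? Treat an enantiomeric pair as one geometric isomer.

In an octahedral complex each vertex has one trans partner and four cis neighbours.
Each en is bidentate and must span two cis positions.
There are 3 geometric isomers: CN trans, SCN cis; CN cis, SCN cis (chiral); CN cis, SCN trans.

3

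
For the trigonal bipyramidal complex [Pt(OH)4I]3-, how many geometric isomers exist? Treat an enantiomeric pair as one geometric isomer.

Systematic placement gives 2 geometric isomers: I axial; I equatorial.

2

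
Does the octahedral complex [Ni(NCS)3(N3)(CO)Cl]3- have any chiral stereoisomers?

yes

The six octahedral sites form three mutually perpendicular trans pairs.
Systematic placement gives 4 geometric isomers: NCS mer (3 arrangements); NCS fac (chiral).
One of these lacks any improper symmetry element and so occurs as an enantiomeric pair, giving 4 + 1 = 5 stereoisomers in total.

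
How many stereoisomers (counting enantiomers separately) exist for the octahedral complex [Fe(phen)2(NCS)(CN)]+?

3

The six octahedral sites form three mutually perpendicular trans pairs.
Each phen is bidentate and must span two cis positions.
Working through the distinct placements yields 2 geometric isomers: NCS and CN mutually trans; NCS and CN mutually cis (chiral).
One of these lacks any improper symmetry element and so occurs as an enantiomeric pair, giving 2 + 1 = 3 stereoisomers in total.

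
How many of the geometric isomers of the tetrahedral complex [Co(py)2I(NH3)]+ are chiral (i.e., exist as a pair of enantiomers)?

0

Only one geometric arrangement is possible.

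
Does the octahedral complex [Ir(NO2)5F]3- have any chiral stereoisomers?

Only one geometric arrangement is possible.

no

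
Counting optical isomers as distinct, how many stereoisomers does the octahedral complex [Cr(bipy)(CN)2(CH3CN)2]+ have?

4

An octahedron has six vertices in three trans pairs; every non-trans pair is cis.
Each bipy is bidentate and must span two cis positions.
The distinct arrangements are (3 in all): CN cis, CH3CN trans; CN cis, CH3CN cis (chiral); CN trans, CH3CN cis.
One of these lacks any improper symmetry element and so occurs as an enantiomeric pair, giving 3 + 1 = 4 stereoisomers in total.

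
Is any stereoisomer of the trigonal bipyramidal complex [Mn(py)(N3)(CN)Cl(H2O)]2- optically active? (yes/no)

yes

Placing the ligands in turn and identifying arrangements related by rotation or reflection leaves 10 distinct geometric isomers.
Of these, 10 lack any improper symmetry element and so occur as enantiomeric pairs, giving 10 + 10 = 20 stereoisomers in total.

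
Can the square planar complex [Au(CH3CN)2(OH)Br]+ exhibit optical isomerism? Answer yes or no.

In a square planar complex each vertex has one trans partner and two cis neighbours.
Systematic placement gives 2 geometric isomers: CH3CN cis; CH3CN trans.
Each arrangement has an internal mirror plane or centre of symmetry, so none is chiral.

no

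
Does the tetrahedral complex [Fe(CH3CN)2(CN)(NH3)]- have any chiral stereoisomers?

All four vertices of a tetrahedron are equivalent and mutually adjacent, so cis/trans isomerism cannot arise.
Only one geometric arrangement is possible.

no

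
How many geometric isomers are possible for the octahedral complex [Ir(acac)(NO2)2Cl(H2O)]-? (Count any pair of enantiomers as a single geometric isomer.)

An octahedron has six vertices in three trans pairs; every non-trans pair is cis.
Each acac is bidentate and must span two cis positions.
There are 4 geometric isomers: NO2 cis (3 arrangements, 2 chiral); NO2 trans.

4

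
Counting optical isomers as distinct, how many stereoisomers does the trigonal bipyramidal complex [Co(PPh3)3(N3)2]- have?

3

A trigonal bipyramid has two axial and three equatorial sites, which are chemically inequivalent.
The distinct arrangements are (3 in all): N3 both axial; N3 one axial, one equatorial; N3 both equatorial.
Each arrangement has an internal mirror plane or centre of symmetry, so none is chiral.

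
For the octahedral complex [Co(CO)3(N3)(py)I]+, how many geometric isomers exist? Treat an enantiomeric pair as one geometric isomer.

4

In an octahedral complex each vertex has one trans partner and four cis neighbours.
The distinct arrangements are (4 in all): CO mer (3 arrangements); CO fac (chiral).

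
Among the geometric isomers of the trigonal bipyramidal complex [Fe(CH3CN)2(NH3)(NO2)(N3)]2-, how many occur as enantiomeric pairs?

3

A trigonal bipyramid has two axial and three equatorial sites, which are chemically inequivalent.
Placing the ligands in turn and identifying arrangements related by rotation or reflection leaves 7 distinct geometric isomers.
Of these, 3 lack any improper symmetry element and so occur as enantiomeric pairs, giving 7 + 3 = 10 stereoisomers in total.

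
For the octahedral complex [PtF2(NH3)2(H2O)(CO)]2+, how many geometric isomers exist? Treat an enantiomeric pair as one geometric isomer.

6

The six octahedral sites form three mutually perpendicular trans pairs.
Working through the distinct placements yields 6 geometric isomers: F cis, NH3 trans; F cis, NH3 cis (3 arrangements, 2 chiral); F trans, NH3 trans; F trans, NH3 cis.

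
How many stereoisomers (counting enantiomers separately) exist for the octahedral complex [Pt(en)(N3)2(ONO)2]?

The six octahedral sites form three mutually perpendicular trans pairs.
Each en is bidentate and must span two cis positions.
Systematic placement gives 3 geometric isomers: N3 trans, ONO cis; N3 cis, ONO cis (chiral); N3 cis, ONO trans.
One of these lacks any improper symmetry element and so occurs as an enantiomeric pair, giving 3 + 1 = 4 stereoisomers in total.

4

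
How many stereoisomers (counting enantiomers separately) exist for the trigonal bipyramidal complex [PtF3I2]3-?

A trigonal bipyramid has two axial and three equatorial sites, which are chemically inequivalent.
There are 3 geometric isomers: I both equatorial; I one axial, one equatorial; I both axial.
Each arrangement has an internal mirror plane or centre of symmetry, so none is chiral.

3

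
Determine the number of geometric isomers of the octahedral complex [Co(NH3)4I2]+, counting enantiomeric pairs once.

Working through the distinct placements yields 2 geometric isomers: I trans; I cis.

2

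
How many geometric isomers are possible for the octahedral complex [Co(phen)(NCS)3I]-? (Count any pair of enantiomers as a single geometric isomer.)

An octahedron has six vertices in three trans pairs; every non-trans pair is cis.
Each phen is bidentate and must span two cis positions.
Working through the distinct placements yields 2 geometric isomers: NCS fac; NCS mer.

2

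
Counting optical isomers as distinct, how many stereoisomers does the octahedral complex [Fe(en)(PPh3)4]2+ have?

The six octahedral sites form three mutually perpendicular trans pairs.
Each en is bidentate and must span two cis positions.
Only one geometric arrangement is possible.

1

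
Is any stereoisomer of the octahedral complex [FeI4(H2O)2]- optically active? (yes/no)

Working through the distinct placements yields 2 geometric isomers: H2O trans; H2O cis.
Each arrangement has an internal mirror plane or centre of symmetry, so none is chiral.

no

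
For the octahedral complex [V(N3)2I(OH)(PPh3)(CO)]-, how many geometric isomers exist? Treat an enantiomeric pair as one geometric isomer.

9

An octahedron has six vertices in three trans pairs; every non-trans pair is cis.
Placing the ligands in turn and identifying arrangements related by rotation or reflection leaves 9 distinct geometric isomers.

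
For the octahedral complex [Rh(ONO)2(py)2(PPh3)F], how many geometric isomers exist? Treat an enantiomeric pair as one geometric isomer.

There are 6 geometric isomers: ONO cis, py trans; ONO cis, py cis (3 arrangements, 2 chiral); ONO trans, py trans; ONO trans, py cis.

6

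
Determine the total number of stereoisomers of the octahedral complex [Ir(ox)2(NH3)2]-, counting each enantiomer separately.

The six octahedral sites form three mutually perpendicular trans pairs.
Each ox is bidentate and must span two cis positions.
There are 2 geometric isomers: NH3 trans; NH3 cis (chiral).
One of these lacks any improper symmetry element and so occurs as an enantiomeric pair, giving 2 + 1 = 3 stereoisomers in total.

3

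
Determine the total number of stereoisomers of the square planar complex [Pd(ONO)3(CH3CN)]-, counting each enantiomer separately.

In a square planar complex each vertex has one trans partner and two cis neighbours.
Only one geometric arrangement is possible.

1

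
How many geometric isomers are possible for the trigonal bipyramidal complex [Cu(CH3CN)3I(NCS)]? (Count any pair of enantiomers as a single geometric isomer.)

4

In a trigonal bipyramid the two axial positions differ from the three equatorial ones.
There are 4 geometric isomers: I equatorial, NCS equatorial; I axial, NCS equatorial; I equatorial, NCS axial; I axial, NCS axial.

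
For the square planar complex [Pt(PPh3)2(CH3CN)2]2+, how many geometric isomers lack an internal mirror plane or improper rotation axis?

In a square planar complex each vertex has one trans partner and two cis neighbours.
Systematic placement gives 2 geometric isomers: PPh3 cis; PPh3 trans.
Each arrangement has an internal mirror plane or centre of symmetry, so none is chiral.

0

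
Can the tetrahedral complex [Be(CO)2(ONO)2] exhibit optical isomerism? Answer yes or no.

In a tetrahedral complex all four positions are equivalent and every pair of ligands is adjacent — there is no cis/trans distinction.
Only one geometric arrangement is possible.

no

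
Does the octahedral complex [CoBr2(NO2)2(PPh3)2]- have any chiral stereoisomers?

yes

In an octahedral complex each vertex has one trans partner and four cis neighbours.
Working through the distinct placements yields 5 geometric isomers: Br trans, NO2 trans, PPh3 trans; Br trans, NO2 cis, PPh3 cis; Br cis, NO2 cis, PPh3 trans; Br cis, NO2 cis, PPh3 cis (chiral); Br cis, NO2 trans, PPh3 cis.
One of these lacks any improper symmetry element and so occurs as an enantiomeric pair, giving 5 + 1 = 6 stereoisomers in total.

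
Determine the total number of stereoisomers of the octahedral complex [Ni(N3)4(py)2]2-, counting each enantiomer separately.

Working through the distinct placements yields 2 geometric isomers: py trans; py cis.
Each arrangement has an internal mirror plane or centre of symmetry, so none is chiral.

2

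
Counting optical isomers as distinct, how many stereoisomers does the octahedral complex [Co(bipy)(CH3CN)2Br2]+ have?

An octahedron has six vertices in three trans pairs; every non-trans pair is cis.
Each bipy is bidentate and must span two cis positions.
Working through the distinct placements yields 3 geometric isomers: CH3CN cis, Br trans; CH3CN cis, Br cis (chiral); CH3CN trans, Br cis.
One of these lacks any improper symmetry element and so occurs as an enantiomeric pair, giving 3 + 1 = 4 stereoisomers in total.

4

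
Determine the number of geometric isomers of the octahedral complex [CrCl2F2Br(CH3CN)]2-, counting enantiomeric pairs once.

6

In an octahedral complex each vertex has one trans partner and four cis neighbours.
There are 6 geometric isomers: Cl trans, F trans; Cl cis, F cis (3 arrangements, 2 chiral); Cl cis, F trans; Cl trans, F cis.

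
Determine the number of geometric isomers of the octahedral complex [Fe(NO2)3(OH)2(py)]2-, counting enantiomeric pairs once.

3

Systematic placement gives 3 geometric isomers: NO2 mer, OH cis; NO2 mer, OH trans; NO2 fac, OH cis.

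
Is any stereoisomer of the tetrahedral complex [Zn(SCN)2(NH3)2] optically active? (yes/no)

All four vertices of a tetrahedron are equivalent and mutually adjacent, so cis/trans isomerism cannot arise.
Only one geometric arrangement is possible.

no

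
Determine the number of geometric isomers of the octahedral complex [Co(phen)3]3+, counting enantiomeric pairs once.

1

The six octahedral sites form three mutually perpendicular trans pairs.
Each phen is bidentate and must span two cis positions.
Only one geometric arrangement is possible; it has no improper symmetry element, so it exists as a pair of enantiomers (2 stereoisomers).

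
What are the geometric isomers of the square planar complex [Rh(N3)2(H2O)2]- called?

cis and trans

There are 2 geometric isomers: N3 cis; N3 trans.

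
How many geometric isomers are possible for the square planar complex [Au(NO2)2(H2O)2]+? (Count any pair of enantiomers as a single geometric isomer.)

Working through the distinct placements yields 2 geometric isomers: NO2 cis; NO2 trans.

2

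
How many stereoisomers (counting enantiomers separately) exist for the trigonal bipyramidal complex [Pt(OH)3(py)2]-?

3

In a trigonal bipyramid the two axial positions differ from the three equatorial ones.
Systematic placement gives 3 geometric isomers: py both equatorial; py one axial, one equatorial; py both axial.
Each arrangement has an internal mirror plane or centre of symmetry, so none is chiral.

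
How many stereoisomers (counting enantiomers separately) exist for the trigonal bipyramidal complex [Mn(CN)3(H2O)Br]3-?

A trigonal bipyramid has two axial and three equatorial sites, which are chemically inequivalent.
Working through the distinct placements yields 4 geometric isomers: H2O equatorial, Br axial; H2O axial, Br axial; H2O equatorial, Br equatorial; H2O axial, Br equatorial.
Each arrangement has an internal mirror plane or centre of symmetry, so none is chiral.

4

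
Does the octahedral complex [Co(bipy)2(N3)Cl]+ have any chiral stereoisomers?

yes

An octahedron has six vertices in three trans pairs; every non-trans pair is cis.
Each bipy is bidentate and must span two cis positions.
The distinct arrangements are (2 in all): N3 and Cl mutually trans; N3 and Cl mutually cis (chiral).
One of these lacks any improper symmetry element and so occurs as an enantiomeric pair, giving 2 + 1 = 3 stereoisomers in total.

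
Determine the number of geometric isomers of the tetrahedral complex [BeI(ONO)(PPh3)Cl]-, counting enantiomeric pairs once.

In a tetrahedral complex all four positions are equivalent and every pair of ligands is adjacent — there is no cis/trans distinction.
Only one geometric arrangement is possible; it has no improper symmetry element, so it exists as a pair of enantiomers (2 stereoisomers).

1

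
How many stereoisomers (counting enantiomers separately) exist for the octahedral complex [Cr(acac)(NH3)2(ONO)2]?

4

An octahedron has six vertices in three trans pairs; every non-trans pair is cis.
Each acac is bidentate and must span two cis positions.
Working through the distinct placements yields 3 geometric isomers: NH3 trans, ONO cis; NH3 cis, ONO cis (chiral); NH3 cis, ONO trans.
One of these lacks any improper symmetry element and so occurs as an enantiomeric pair, giving 3 + 1 = 4 stereoisomers in total.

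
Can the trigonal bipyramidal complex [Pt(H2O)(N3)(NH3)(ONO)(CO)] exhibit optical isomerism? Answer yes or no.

In a trigonal bipyramid the two axial positions differ from the three equatorial ones.
Systematic enumeration (placing each ligand type in turn and discarding arrangements equivalent by rotation or reflection) gives 10 geometric isomers.
Of these, 10 lack any improper symmetry element and so occur as enantiomeric pairs, giving 10 + 10 = 20 stereoisomers in total.

yes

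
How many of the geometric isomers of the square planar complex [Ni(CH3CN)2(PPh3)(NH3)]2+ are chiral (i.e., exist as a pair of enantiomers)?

0

In a square planar complex each vertex has one trans partner and two cis neighbours.
Working through the distinct placements yields 2 geometric isomers: CH3CN cis; CH3CN trans.
Each arrangement has an internal mirror plane or centre of symmetry, so none is chiral.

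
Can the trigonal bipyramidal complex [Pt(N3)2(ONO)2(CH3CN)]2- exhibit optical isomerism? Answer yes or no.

A trigonal bipyramid has two axial and three equatorial sites, which are chemically inequivalent.
Systematic enumeration (placing each ligand type in turn and discarding arrangements equivalent by rotation or reflection) gives 5 geometric isomers.
One of these lacks any improper symmetry element and so occurs as an enantiomeric pair, giving 5 + 1 = 6 stereoisomers in total.

yes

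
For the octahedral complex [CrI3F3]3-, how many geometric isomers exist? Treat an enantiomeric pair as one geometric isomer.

2

The distinct arrangements are (2 in all): I mer; I fac.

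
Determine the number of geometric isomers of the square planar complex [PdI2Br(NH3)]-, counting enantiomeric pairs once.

In a square planar complex each vertex has one trans partner and two cis neighbours.
There are 2 geometric isomers: I cis; I trans.

2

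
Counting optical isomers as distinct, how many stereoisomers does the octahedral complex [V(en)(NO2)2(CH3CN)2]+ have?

An octahedron has six vertices in three trans pairs; every non-trans pair is cis.
Each en is bidentate and must span two cis positions.
There are 3 geometric isomers: NO2 cis, CH3CN trans; NO2 cis, CH3CN cis (chiral); NO2 trans, CH3CN cis.
One of these lacks any improper symmetry element and so occurs as an enantiomeric pair, giving 3 + 1 = 4 stereoisomers in total.

4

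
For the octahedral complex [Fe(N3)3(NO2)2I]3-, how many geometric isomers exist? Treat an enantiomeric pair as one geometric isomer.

3

An octahedron has six vertices in three trans pairs; every non-trans pair is cis.
The distinct arrangements are (3 in all): N3 mer, NO2 trans; N3 fac, NO2 cis; N3 mer, NO2 cis.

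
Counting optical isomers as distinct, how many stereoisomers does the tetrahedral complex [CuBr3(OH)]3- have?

1

All four vertices of a tetrahedron are equivalent and mutually adjacent, so cis/trans isomerism cannot arise.
Only one geometric arrangement is possible.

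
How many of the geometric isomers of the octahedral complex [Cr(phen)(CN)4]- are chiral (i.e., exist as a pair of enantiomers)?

0

The six octahedral sites form three mutually perpendicular trans pairs.
Each phen is bidentate and must span two cis positions.
Only one geometric arrangement is possible.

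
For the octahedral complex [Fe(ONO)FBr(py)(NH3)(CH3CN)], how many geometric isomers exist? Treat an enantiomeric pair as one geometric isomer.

The six octahedral sites form three mutually perpendicular trans pairs.
Systematic enumeration (placing each ligand type in turn and discarding arrangements equivalent by rotation or reflection) gives 15 geometric isomers.

15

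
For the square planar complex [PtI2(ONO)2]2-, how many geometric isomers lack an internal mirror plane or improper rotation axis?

Systematic placement gives 2 geometric isomers: I cis; I trans.
Each arrangement has an internal mirror plane or centre of symmetry, so none is chiral.

0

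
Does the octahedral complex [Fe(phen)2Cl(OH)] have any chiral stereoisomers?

An octahedron has six vertices in three trans pairs; every non-trans pair is cis.
Each phen is bidentate and must span two cis positions.
There are 2 geometric isomers: Cl and OH mutually trans; Cl and OH mutually cis (chiral).
One of these lacks any improper symmetry element and so occurs as an enantiomeric pair, giving 2 + 1 = 3 stereoisomers in total.

yes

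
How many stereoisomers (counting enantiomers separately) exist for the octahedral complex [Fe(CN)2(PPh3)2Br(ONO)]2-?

Working through the distinct placements yields 6 geometric isomers: CN cis, PPh3 trans; CN cis, PPh3 cis (3 arrangements, 2 chiral); CN trans, PPh3 trans; CN trans, PPh3 cis.
Of these, 2 lack any improper symmetry element and so occur as enantiomeric pairs, giving 6 + 2 = 8 stereoisomers in total.

8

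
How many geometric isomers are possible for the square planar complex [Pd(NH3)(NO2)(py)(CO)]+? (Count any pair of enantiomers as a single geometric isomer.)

A square has two trans pairs of vertices; adjacent vertices are cis.
Systematic placement gives 3 geometric isomers: (CO/NO2 trans, NH3/py trans); (CO/py trans, NH3/NO2 trans); (CO/NH3 trans, NO2/py trans).

3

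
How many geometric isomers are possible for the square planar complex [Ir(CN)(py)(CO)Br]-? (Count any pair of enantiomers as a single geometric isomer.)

3

The distinct arrangements are (3 in all): (Br/CO trans, CN/py trans); (Br/py trans, CN/CO trans); (Br/CN trans, CO/py trans).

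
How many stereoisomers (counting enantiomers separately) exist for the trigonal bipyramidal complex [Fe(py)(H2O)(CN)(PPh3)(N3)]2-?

20

In a trigonal bipyramid the two axial positions differ from the three equatorial ones.
Systematic enumeration (placing each ligand type in turn and discarding arrangements equivalent by rotation or reflection) gives 10 geometric isomers.
Of these, 10 lack any improper symmetry element and so occur as enantiomeric pairs, giving 10 + 10 = 20 stereoisomers in total.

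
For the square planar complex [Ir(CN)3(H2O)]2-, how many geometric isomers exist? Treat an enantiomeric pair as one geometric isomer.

1

A square has two trans pairs of vertices; adjacent vertices are cis.
Only one geometric arrangement is possible.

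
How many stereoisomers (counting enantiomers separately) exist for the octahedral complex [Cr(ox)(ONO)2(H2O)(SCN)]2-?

The six octahedral sites form three mutually perpendicular trans pairs.
Each ox is bidentate and must span two cis positions.
There are 4 geometric isomers: ONO cis (3 arrangements, 2 chiral); ONO trans.
Of these, 2 lack any improper symmetry element and so occur as enantiomeric pairs, giving 4 + 2 = 6 stereoisomers in total.

6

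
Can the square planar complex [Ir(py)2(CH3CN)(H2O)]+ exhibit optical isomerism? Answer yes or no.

The distinct arrangements are (2 in all): py cis; py trans.
Each arrangement has an internal mirror plane or centre of symmetry, so none is chiral.

no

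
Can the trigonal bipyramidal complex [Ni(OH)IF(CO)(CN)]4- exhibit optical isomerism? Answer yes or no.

yes

In a trigonal bipyramid the two axial positions differ from the three equatorial ones.
Exhaustive case analysis gives 10 geometric isomers.
Of these, 10 lack any improper symmetry element and so occur as enantiomeric pairs, giving 10 + 10 = 20 stereoisomers in total.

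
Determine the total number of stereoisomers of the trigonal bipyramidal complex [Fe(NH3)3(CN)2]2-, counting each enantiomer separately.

Working through the distinct placements yields 3 geometric isomers: CN both axial; CN one axial, one equatorial; CN both equatorial.
Each arrangement has an internal mirror plane or centre of symmetry, so none is chiral.

3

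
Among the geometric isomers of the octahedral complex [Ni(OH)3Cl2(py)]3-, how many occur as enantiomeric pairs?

There are 3 geometric isomers: OH mer, Cl trans; OH fac, Cl cis; OH mer, Cl cis.
Each arrangement has an internal mirror plane or centre of symmetry, so none is chiral.

0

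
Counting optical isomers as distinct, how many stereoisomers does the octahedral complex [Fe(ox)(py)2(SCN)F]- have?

6

In an octahedral complex each vertex has one trans partner and four cis neighbours.
Each ox is bidentate and must span two cis positions.
Working through the distinct placements yields 4 geometric isomers: py cis (3 arrangements, 2 chiral); py trans.
Of these, 2 lack any improper symmetry element and so occur as enantiomeric pairs, giving 4 + 2 = 6 stereoisomers in total.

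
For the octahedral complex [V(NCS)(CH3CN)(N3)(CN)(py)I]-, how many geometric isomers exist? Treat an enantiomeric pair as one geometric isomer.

15

In an octahedral complex each vertex has one trans partner and four cis neighbours.
Exhaustive case analysis gives 15 geometric isomers.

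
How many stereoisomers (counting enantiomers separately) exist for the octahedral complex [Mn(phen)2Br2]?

3

In an octahedral complex each vertex has one trans partner and four cis neighbours.
Each phen is bidentate and must span two cis positions.
There are 2 geometric isomers: Br trans; Br cis (chiral).
One of these lacks any improper symmetry element and so occurs as an enantiomeric pair, giving 2 + 1 = 3 stereoisomers in total.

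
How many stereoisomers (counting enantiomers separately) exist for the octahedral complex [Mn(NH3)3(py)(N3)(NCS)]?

5

The distinct arrangements are (4 in all): NH3 mer (3 arrangements); NH3 fac (chiral).
One of these lacks any improper symmetry element and so occurs as an enantiomeric pair, giving 4 + 1 = 5 stereoisomers in total.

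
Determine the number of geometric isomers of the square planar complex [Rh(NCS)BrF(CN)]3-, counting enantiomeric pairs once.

In a square planar complex each vertex has one trans partner and two cis neighbours.
The distinct arrangements are (3 in all): (Br/F trans, CN/NCS trans); (Br/NCS trans, CN/F trans); (Br/CN trans, F/NCS trans).

3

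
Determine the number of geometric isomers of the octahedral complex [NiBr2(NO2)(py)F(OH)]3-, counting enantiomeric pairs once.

Systematic enumeration (placing each ligand type in turn and discarding arrangements equivalent by rotation or reflection) gives 9 geometric isomers.

9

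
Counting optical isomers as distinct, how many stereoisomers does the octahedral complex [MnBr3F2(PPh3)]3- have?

Systematic placement gives 3 geometric isomers: Br mer, F cis; Br mer, F trans; Br fac, F cis.
Each arrangement has an internal mirror plane or centre of symmetry, so none is chiral.

3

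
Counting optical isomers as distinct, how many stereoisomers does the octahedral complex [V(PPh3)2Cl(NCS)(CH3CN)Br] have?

15

In an octahedral complex each vertex has one trans partner and four cis neighbours.
Systematic enumeration (placing each ligand type in turn and discarding arrangements equivalent by rotation or reflection) gives 9 geometric isomers.
Of these, 6 lack any improper symmetry element and so occur as enantiomeric pairs, giving 9 + 6 = 15 stereoisomers in total.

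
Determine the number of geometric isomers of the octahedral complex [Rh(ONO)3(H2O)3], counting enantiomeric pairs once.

Working through the distinct placements yields 2 geometric isomers: ONO mer; ONO fac.

2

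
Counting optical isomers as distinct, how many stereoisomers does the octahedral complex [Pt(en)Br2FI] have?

6

The six octahedral sites form three mutually perpendicular trans pairs.
Each en is bidentate and must span two cis positions.
Systematic placement gives 4 geometric isomers: Br trans; Br cis (3 arrangements, 2 chiral).
Of these, 2 lack any improper symmetry element and so occur as enantiomeric pairs, giving 4 + 2 = 6 stereoisomers in total.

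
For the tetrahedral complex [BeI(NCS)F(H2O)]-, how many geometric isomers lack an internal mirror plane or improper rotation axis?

All four vertices of a tetrahedron are equivalent and mutually adjacent, so cis/trans isomerism cannot arise.
Only one geometric arrangement is possible; it has no improper symmetry element, so it exists as a pair of enantiomers (2 stereoisomers).

1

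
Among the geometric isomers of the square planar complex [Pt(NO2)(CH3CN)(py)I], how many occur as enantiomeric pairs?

0

A square has two trans pairs of vertices; adjacent vertices are cis.
Systematic placement gives 3 geometric isomers: (CH3CN/NO2 trans, I/py trans); (CH3CN/py trans, I/NO2 trans); (CH3CN/I trans, NO2/py trans).
Each arrangement has an internal mirror plane or centre of symmetry, so none is chiral.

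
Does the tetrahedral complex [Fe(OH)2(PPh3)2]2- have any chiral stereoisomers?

All four vertices of a tetrahedron are equivalent and mutually adjacent, so cis/trans isomerism cannot arise.
Only one geometric arrangement is possible.

no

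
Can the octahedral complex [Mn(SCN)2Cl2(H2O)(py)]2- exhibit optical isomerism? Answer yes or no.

yes

In an octahedral complex each vertex has one trans partner and four cis neighbours.
There are 6 geometric isomers: SCN cis, Cl trans; SCN trans, Cl trans; SCN cis, Cl cis (3 arrangements, 2 chiral); SCN trans, Cl cis.
Of these, 2 lack any improper symmetry element and so occur as enantiomeric pairs, giving 6 + 2 = 8 stereoisomers in total.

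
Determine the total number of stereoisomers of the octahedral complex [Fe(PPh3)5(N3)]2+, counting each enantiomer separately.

1

In an octahedral complex each vertex has one trans partner and four cis neighbours.
Only one geometric arrangement is possible.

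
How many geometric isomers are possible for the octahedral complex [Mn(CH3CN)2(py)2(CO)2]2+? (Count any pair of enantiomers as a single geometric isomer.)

5

The six octahedral sites form three mutually perpendicular trans pairs.
There are 5 geometric isomers: CH3CN trans, py trans, CO trans; CH3CN trans, py cis, CO cis; CH3CN cis, py trans, CO cis; CH3CN cis, py cis, CO cis (chiral); CH3CN cis, py cis, CO trans.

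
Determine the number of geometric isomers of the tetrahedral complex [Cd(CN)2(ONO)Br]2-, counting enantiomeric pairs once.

1

Only one geometric arrangement is possible.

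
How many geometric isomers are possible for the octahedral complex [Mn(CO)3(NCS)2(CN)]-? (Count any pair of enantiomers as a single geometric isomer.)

The six octahedral sites form three mutually perpendicular trans pairs.
Working through the distinct placements yields 3 geometric isomers: CO mer, NCS trans; CO fac, NCS cis; CO mer, NCS cis.

3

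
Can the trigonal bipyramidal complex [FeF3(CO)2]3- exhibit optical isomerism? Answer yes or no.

no

There are 3 geometric isomers: CO both axial; CO one axial, one equatorial; CO both equatorial.
Each arrangement has an internal mirror plane or centre of symmetry, so none is chiral.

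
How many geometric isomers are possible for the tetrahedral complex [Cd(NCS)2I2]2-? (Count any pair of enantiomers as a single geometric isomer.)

Only one geometric arrangement is possible.

1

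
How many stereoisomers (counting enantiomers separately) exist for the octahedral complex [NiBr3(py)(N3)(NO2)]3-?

In an octahedral complex each vertex has one trans partner and four cis neighbours.
Systematic placement gives 4 geometric isomers: Br mer (3 arrangements); Br fac (chiral).
One of these lacks any improper symmetry element and so occurs as an enantiomeric pair, giving 4 + 1 = 5 stereoisomers in total.

5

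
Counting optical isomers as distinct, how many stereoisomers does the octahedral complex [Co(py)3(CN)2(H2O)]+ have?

In an octahedral complex each vertex has one trans partner and four cis neighbours.
Systematic placement gives 3 geometric isomers: py mer, CN trans; py mer, CN cis; py fac, CN cis.
Each arrangement has an internal mirror plane or centre of symmetry, so none is chiral.

3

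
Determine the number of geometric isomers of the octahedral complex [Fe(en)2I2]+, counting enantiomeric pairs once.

2

Each en is bidentate and must span two cis positions.
The distinct arrangements are (2 in all): I trans; I cis (chiral).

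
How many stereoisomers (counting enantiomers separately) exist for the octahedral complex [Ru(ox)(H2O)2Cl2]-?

4

The six octahedral sites form three mutually perpendicular trans pairs.
Each ox is bidentate and must span two cis positions.
Systematic placement gives 3 geometric isomers: H2O cis, Cl trans; H2O cis, Cl cis (chiral); H2O trans, Cl cis.
One of these lacks any improper symmetry element and so occurs as an enantiomeric pair, giving 3 + 1 = 4 stereoisomers in total.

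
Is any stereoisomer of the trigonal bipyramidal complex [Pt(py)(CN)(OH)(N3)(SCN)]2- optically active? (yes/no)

A trigonal bipyramid has two axial and three equatorial sites, which are chemically inequivalent.
Exhaustive case analysis gives 10 geometric isomers.
Of these, 10 lack any improper symmetry element and so occur as enantiomeric pairs, giving 10 + 10 = 20 stereoisomers in total.

yes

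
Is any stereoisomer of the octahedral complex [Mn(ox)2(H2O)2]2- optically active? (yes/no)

yes

In an octahedral complex each vertex has one trans partner and four cis neighbours.
Each ox is bidentate and must span two cis positions.
There are 2 geometric isomers: H2O trans; H2O cis (chiral).
One of these lacks any improper symmetry element and so occurs as an enantiomeric pair, giving 2 + 1 = 3 stereoisomers in total.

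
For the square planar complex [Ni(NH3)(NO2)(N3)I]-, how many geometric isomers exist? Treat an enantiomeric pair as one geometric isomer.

Systematic placement gives 3 geometric isomers: (I/NH3 trans, N3/NO2 trans); (I/NO2 trans, N3/NH3 trans); (I/N3 trans, NH3/NO2 trans).

3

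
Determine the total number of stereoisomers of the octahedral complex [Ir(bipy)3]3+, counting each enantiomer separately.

The six octahedral sites form three mutually perpendicular trans pairs.
Each bipy is bidentate and must span two cis positions.
Only one geometric arrangement is possible; it has no improper symmetry element, so it exists as a pair of enantiomers (2 stereoisomers).

2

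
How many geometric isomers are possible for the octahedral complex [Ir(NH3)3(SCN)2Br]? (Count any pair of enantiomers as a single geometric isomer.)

The six octahedral sites form three mutually perpendicular trans pairs.
Working through the distinct placements yields 3 geometric isomers: NH3 mer, SCN trans; NH3 fac, SCN cis; NH3 mer, SCN cis.

3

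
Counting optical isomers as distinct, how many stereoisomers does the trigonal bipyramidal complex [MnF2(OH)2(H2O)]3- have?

6

Exhaustive case analysis gives 5 geometric isomers.
One of these lacks any improper symmetry element and so occurs as an enantiomeric pair, giving 5 + 1 = 6 stereoisomers in total.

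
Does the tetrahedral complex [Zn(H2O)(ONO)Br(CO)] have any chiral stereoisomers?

In a tetrahedral complex all four positions are equivalent and every pair of ligands is adjacent — there is no cis/trans distinction.
Only one geometric arrangement is possible; it has no improper symmetry element, so it exists as a pair of enantiomers (2 stereoisomers).

yes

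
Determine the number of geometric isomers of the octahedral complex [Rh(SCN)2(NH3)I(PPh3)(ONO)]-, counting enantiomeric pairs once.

An octahedron has six vertices in three trans pairs; every non-trans pair is cis.
Placing the ligands in turn and identifying arrangements related by rotation or reflection leaves 9 distinct geometric isomers.

9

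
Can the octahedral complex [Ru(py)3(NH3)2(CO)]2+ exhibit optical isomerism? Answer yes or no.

The six octahedral sites form three mutually perpendicular trans pairs.
Working through the distinct placements yields 3 geometric isomers: py mer, NH3 cis; py mer, NH3 trans; py fac, NH3 cis.
Each arrangement has an internal mirror plane or centre of symmetry, so none is chiral.

no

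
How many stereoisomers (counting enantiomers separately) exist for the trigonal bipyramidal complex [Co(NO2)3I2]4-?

3

A trigonal bipyramid has two axial and three equatorial sites, which are chemically inequivalent.
The distinct arrangements are (3 in all): I both axial; I one axial, one equatorial; I both equatorial.
Each arrangement has an internal mirror plane or centre of symmetry, so none is chiral.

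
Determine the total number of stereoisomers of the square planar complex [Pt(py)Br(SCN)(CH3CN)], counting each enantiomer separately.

3

In a square planar complex each vertex has one trans partner and two cis neighbours.
Working through the distinct placements yields 3 geometric isomers: (Br/SCN trans, CH3CN/py trans); (Br/py trans, CH3CN/SCN trans); (Br/CH3CN trans, SCN/py trans).
Each arrangement has an internal mirror plane or centre of symmetry, so none is chiral.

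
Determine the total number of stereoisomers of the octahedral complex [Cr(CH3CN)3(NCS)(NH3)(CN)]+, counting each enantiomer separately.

An octahedron has six vertices in three trans pairs; every non-trans pair is cis.
Working through the distinct placements yields 4 geometric isomers: CH3CN mer (3 arrangements); CH3CN fac (chiral).
One of these lacks any improper symmetry element and so occurs as an enantiomeric pair, giving 4 + 1 = 5 stereoisomers in total.

5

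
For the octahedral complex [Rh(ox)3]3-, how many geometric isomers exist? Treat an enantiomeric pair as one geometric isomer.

1

In an octahedral complex each vertex has one trans partner and four cis neighbours.
Each ox is bidentate and must span two cis positions.
Only one geometric arrangement is possible; it has no improper symmetry element, so it exists as a pair of enantiomers (2 stereoisomers).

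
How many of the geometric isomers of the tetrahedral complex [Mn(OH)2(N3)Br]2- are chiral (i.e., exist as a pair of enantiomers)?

Only one geometric arrangement is possible.

0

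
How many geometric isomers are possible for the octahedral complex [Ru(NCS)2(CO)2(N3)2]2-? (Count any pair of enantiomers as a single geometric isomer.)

An octahedron has six vertices in three trans pairs; every non-trans pair is cis.
The distinct arrangements are (5 in all): NCS trans, CO trans, N3 trans; NCS cis, CO trans, N3 cis; NCS trans, CO cis, N3 cis; NCS cis, CO cis, N3 cis (chiral); NCS cis, CO cis, N3 trans.

5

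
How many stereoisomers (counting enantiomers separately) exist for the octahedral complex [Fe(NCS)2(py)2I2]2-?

6

The distinct arrangements are (5 in all): NCS trans, py trans, I trans; NCS cis, py cis, I trans; NCS cis, py trans, I cis; NCS cis, py cis, I cis (chiral); NCS trans, py cis, I cis.
One of these lacks any improper symmetry element and so occurs as an enantiomeric pair, giving 5 + 1 = 6 stereoisomers in total.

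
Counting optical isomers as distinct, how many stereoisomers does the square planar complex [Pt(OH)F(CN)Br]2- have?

Working through the distinct placements yields 3 geometric isomers: (Br/F trans, CN/OH trans); (Br/OH trans, CN/F trans); (Br/CN trans, F/OH trans).
Each arrangement has an internal mirror plane or centre of symmetry, so none is chiral.

3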